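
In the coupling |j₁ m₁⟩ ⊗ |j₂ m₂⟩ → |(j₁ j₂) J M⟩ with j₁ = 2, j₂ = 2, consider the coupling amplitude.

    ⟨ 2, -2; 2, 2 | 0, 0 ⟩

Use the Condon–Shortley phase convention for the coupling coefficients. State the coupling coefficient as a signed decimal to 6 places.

+0.447214

triangle: 4!×0!×0!/5! = 24/120
(j±m)!: 0!×4!×4!×0!×0!×0! = 576
prefactor² = (2J+1)×Δ×N² = 576/5
  k=4: +1/(4!×0!×0!×0!×0!×0!) = 1/24
Σ = 1/24  ⇒  CG² = 576/5×(1/24)² = 1/5
CG = +√(1/5) = +0.447214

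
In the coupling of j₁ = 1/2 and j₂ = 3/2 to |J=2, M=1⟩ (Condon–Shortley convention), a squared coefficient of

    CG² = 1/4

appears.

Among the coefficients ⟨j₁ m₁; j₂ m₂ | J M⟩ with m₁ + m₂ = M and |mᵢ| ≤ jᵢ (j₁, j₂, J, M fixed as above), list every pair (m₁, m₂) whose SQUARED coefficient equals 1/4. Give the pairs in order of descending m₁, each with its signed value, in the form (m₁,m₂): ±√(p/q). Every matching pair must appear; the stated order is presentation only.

(-1/2,3/2): +√(1/4)

Admissible pairs with m₁+m₂ = M = 1: (-1/2,3/2), (1/2,1/2)
  (m₁,m₂)=(1/2,1/2): CG² = 3/4, CG = +√(3/4)
  (m₁,m₂)=(-1/2,3/2): CG² = 1/4, CG = +√(1/4)   ← matches the target
Pairs with CG² = 1/4: (-1/2,3/2): +√(1/4)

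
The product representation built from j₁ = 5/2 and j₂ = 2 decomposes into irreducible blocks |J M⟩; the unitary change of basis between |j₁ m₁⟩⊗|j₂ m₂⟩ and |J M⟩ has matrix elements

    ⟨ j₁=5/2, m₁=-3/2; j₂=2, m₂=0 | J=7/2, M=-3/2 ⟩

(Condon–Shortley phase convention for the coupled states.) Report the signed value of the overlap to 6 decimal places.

triangle: 1!*4!*3!/9! = 144/362880
(j±m)!: 1!*4!*2!*2!*2!*5! = 23040
prefactor² = (2J+1)*Δ*N² = 512/7
  k=0: +1/(0!*1!*4!*2!*0!*1!) = 1/48
  k=1: −1/(1!*0!*3!*1!*1!*2!) = -1/12
Σ = -1/16  ⇒  CG² = 512/7*(-1/16)² = 2/7
CG = −√(2/7) = -0.534522

-0.534522  (= −√(2/7))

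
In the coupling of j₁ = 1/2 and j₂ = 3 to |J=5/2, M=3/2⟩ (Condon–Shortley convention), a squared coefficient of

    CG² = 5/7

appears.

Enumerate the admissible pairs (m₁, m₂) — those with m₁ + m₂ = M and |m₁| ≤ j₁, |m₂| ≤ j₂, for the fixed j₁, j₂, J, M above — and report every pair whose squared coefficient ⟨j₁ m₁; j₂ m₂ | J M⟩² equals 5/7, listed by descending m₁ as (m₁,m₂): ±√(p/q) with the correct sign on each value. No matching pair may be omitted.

Admissible pairs with m₁+m₂ = M = 3/2: (-1/2,2), (1/2,1)
  (m₁,m₂)=(1/2,1): CG² = 2/7, CG = +√(2/7)
  (m₁,m₂)=(-1/2,2): CG² = 5/7, CG = −√(5/7)   ← matches the target
Pairs with CG² = 5/7: (-1/2,2): −√(5/7)

(-1/2,2): −√(5/7)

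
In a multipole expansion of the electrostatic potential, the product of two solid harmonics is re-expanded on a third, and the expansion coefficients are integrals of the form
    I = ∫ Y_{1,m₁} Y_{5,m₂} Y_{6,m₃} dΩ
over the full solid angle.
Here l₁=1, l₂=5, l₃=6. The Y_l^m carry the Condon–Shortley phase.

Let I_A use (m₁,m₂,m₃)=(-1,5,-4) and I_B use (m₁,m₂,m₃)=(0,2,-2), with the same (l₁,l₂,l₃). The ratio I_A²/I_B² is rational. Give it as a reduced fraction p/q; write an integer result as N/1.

Same 1,5,6: normalisation and zero-m 3j drop out of the ratio.
A: Δ: 0! 2! 10! / 13! → 1/858; sum: t=0:+1/7257600 = 1/7257600; 3j²(1 5 6; -1 5 -4) = Δ·Π!·Σ² = 1/858  (sign +1)
B: Δ: 0! 2! 10! / 13! → 1/858; sum: t=0:+1/30240 = 1/30240; 3j²(1 5 6; 0 2 -2) = Δ·Π!·Σ² = 16/429  (sign +1)
I_A²/I_B² = (1/858)/(16/429) = 1/32

1/32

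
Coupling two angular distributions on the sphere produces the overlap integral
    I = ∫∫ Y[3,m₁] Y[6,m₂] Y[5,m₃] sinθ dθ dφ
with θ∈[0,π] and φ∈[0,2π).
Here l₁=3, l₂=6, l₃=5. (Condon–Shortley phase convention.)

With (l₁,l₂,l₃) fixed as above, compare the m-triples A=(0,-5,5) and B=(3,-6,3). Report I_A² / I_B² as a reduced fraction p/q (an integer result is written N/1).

3/1

Same 3,6,5: normalisation and zero-m 3j drop out of the ratio.
A: Δ: 4! 2! 8! / 15! → 1/675675; sum: t=1:−1/483840 = -1/483840; 3j²(3 6 5; 0 -5 5) = Δ·Π!·Σ² = 3/91  (sign -1)
B: Δ: 4! 2! 8! / 15! → 1/675675; sum: t=0:+1/1935360 = 1/1935360; 3j²(3 6 5; 3 -6 3) = Δ·Π!·Σ² = 1/91  (sign +1)
I_A²/I_B² = (3/91)/(1/91) = 3/1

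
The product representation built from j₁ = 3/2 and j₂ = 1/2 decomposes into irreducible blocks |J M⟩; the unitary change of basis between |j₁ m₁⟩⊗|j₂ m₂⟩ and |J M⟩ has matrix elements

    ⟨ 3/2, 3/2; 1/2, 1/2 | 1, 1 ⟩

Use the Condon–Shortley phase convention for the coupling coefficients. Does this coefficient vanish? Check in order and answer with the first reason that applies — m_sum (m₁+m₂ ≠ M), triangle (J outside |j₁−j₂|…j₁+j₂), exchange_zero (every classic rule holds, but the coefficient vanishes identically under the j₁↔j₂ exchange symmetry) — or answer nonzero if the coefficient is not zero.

m_sum

m-sum: m₁+m₂ = 3/2+1/2 = 2, M = 1  ✗ ⇒ coefficient is 0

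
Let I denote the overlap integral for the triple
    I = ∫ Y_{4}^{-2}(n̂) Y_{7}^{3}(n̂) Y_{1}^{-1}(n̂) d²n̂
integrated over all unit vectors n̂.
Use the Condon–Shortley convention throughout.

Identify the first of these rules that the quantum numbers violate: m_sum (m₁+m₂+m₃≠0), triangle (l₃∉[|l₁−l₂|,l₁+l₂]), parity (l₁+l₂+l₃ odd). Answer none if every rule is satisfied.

triangle

azimuthal sum: -2 + 3 − 1 = 0  ✓
l₃ must lie in [3,11]; have l₃=1  ✗
L = 4 + 7 + 1 = 12 (even)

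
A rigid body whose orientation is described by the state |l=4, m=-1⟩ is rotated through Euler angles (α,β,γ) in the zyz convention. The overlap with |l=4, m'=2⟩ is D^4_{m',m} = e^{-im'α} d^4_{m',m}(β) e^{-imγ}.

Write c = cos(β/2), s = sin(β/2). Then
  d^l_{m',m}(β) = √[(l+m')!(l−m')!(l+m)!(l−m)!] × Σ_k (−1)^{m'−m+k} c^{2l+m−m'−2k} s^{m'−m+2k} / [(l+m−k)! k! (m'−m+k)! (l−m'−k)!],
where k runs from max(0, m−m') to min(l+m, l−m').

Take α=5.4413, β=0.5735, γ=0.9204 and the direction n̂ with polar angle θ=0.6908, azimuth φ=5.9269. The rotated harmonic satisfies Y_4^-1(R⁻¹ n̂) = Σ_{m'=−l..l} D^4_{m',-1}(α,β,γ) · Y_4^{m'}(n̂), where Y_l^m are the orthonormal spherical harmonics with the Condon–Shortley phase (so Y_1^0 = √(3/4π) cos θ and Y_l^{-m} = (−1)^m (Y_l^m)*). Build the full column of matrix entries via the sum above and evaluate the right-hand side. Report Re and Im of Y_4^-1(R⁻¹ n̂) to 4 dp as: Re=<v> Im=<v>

Re=0.4091 Im=-0.2063

Need the full column D^4_{m',-1} for m'=−4..4 at α=5.4413, β=0.5735, γ=0.9204.
cos(β/2)=0.959168, sin(β/2)=0.282836
d^4_{-4,-1}: single k=3 term ⇒ +0.137459;  D = -0.105624-0.087969i
d^4_{-3,-1}: k∈[2..3] ⇒ +0.494435 -0.071654 = +0.422781;  D = -0.014566-0.422530i
d^4_{-2,-1}: k∈[1..3] ⇒ +0.896262 -0.389660 +0.022588 = +0.529189;  D = +0.382345-0.365861i
d^4_{-1,-1}: k∈[0..3] ⇒ +0.716404 -0.934395 +0.162496 -0.004710 = -0.060205;  D = -0.060020-0.004722i
d^4_{0,-1}: k∈[0..3] ⇒ -0.944743 +0.492886 -0.042858 +0.000621 = -0.494094;  D = -0.299175-0.393222i
d^4_{1,-1}: k∈[0..3] ⇒ +0.622930 -0.162496 +0.007065 -0.000041 = +0.467458;  D = -0.088967+0.458914i
d^4_{2,-1}: k∈[0..2] ⇒ -0.259773 +0.033882 -0.000589 = -0.226481;  D = +0.194554-0.115941i
d^4_{3,-1}: k∈[0..1] ⇒ +0.071654 -0.003738 = +0.067916;  D = -0.064792-0.020360i
d^4_{4,-1}: single k=0 term ⇒ -0.011952;  D = +0.004922+0.010892i
Y_4^{m'}(θ=0.6908,φ=5.9269) and Σ D·Y over m':
  (-0.1056-0.0880i)·(+0.0106+0.0722i)  (-0.0146-0.4225i)·(+0.1201+0.2188i)  (+0.3823-0.3659i)·(+0.3245+0.2804i)  (-0.0600-0.0047i)·(+0.2522+0.0939i)  (-0.2992-0.3932i)·(-0.2613+0.0000i)  (-0.0890+0.4589i)·(-0.2522+0.0939i)  (+0.1946-0.1159i)·(+0.3245-0.2804i)  (-0.0648-0.0204i)·(-0.1201+0.2188i)  (+0.0049+0.0109i)·(+0.0106-0.0722i)
Y_4^-1(R⁻¹ n̂) = +0.409145-0.206292i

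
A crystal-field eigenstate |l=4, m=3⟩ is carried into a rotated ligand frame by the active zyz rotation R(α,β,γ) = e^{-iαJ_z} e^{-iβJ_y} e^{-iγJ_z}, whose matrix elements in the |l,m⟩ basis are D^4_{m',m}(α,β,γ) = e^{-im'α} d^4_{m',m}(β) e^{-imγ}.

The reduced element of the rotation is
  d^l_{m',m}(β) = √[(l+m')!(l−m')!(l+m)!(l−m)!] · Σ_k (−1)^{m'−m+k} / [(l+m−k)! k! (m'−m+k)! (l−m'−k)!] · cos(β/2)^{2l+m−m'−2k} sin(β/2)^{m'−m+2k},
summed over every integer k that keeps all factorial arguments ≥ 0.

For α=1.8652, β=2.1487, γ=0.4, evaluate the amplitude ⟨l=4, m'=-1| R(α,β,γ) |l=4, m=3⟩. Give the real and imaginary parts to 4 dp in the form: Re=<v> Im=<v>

Re=-0.3345 Im=-0.2624

D^4_{-1,3}(1.8652,2.1487,0.4000) = e^{-i·-1·1.8652}·d^4_{-1,3}(2.1487)·e^{-i·3·0.4000}. Compute d first:
With c≡cos(β/2)=0.476304 and s≡sin(β/2)=0.879281, N=[6·120·5040·1]^{1/2}=1904.940944
k: max(0,(3)−(-1))=4 … min(4+(3),4−(-1))=5
  k=4: (−1)^0·1904.9409/(144)·0.4763^4·0.8793^4 = +0.406973
  k=5: (−1)^1·1904.9409/(240)·0.4763^2·0.8793^6 = -0.832154
d^4_{-1,3}(2.1487) = +0.406973 -0.832154 = -0.425181
D = (-0.290169+0.956975i)·(-0.425181)·(+0.362358-0.932039i) = -0.334530-0.262429i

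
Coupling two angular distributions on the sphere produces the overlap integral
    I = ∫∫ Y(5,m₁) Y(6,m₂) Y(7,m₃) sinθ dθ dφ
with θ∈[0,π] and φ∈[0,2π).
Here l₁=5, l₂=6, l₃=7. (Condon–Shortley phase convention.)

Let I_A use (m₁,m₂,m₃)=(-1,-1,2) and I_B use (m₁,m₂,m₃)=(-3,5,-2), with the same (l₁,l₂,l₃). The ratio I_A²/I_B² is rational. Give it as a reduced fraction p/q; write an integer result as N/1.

Shared (l₁,l₂,l₃)=(5,6,7): N and (l;000)² cancel in I_A²/I_B².
A: Δ = 4!·6!·8!/19! = 1/174594420; Racah Σ t=0..4: t=0:+1/12441600 t=1:−1/414720 t=2:+1/138240 t=3:−1/311040 t=4:+1/5806080 = 1/537600; ⇒ 3j(5 6 7; -1 -1 2)² = 2916/323323, sgn -1
B: Δ = 4!·6!·8!/19! = 1/174594420; Racah Σ t=3..4: t=3:−1/29030400 t=4:+1/5806080 = 1/7257600; ⇒ 3j(5 6 7; -3 5 -2)² = 64/4199, sgn -1
I_A²/I_B² = (2916/323323)/(64/4199) = 729/1232

729/1232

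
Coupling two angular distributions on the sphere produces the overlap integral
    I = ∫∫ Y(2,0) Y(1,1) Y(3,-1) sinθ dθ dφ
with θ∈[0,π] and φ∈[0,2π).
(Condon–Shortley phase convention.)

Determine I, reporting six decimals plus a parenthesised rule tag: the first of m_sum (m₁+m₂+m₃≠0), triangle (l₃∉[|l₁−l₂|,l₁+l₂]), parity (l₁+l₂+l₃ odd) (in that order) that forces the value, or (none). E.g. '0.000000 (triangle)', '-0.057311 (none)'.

m-sum 0 ✓  L=6 even ✓  1≤3≤3 ✓
Π(2lᵢ+1) = 5×3×7 = 105
triangle coeff Δ(2,1,3) = 1/105
Σ_t [0,0]: t=0:+1/4 = 1/4
(3j)²=3/35 [(2 1 3; 0 0 0)], sign=-1
Σ_t [0,0]: t=0:+1/8 = 1/8
(3j)²=2/35 [(2 1 3; 0 1 -1)], sign=+1
⇒ 4πI² = 18/35
I = (-1)√(18/35/(4π)) = -0.20230066
No selection rule forces the value: the integral is nonzero (none).

-0.202301 (none)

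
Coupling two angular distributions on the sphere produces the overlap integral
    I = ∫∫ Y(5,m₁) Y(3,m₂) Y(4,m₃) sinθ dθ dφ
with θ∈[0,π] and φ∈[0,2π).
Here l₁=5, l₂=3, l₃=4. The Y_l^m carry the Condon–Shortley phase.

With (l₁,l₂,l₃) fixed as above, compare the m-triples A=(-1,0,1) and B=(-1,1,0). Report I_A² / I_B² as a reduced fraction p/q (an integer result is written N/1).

Same 5,3,4: normalisation and zero-m 3j drop out of the ratio.
A: Δ: 4! 6! 2! / 13! → 1/180180; sum: t=1:−1/1440 t=2:+1/192 t=3:−1/432 = 19/8640; 3j²(5 3 4; -1 0 1) = Δ·Π!·Σ² = 361/30030  (sign -1)
B: Δ: 4! 6! 2! / 13! → 1/180180; sum: t=2:+1/384 t=3:−1/216 t=4:+1/2304 = -11/6912; 3j²(5 3 4; -1 1 0) = Δ·Π!·Σ² = 11/1638  (sign -1)
I_A²/I_B² = (361/30030)/(11/1638) = 1083/605

1083/605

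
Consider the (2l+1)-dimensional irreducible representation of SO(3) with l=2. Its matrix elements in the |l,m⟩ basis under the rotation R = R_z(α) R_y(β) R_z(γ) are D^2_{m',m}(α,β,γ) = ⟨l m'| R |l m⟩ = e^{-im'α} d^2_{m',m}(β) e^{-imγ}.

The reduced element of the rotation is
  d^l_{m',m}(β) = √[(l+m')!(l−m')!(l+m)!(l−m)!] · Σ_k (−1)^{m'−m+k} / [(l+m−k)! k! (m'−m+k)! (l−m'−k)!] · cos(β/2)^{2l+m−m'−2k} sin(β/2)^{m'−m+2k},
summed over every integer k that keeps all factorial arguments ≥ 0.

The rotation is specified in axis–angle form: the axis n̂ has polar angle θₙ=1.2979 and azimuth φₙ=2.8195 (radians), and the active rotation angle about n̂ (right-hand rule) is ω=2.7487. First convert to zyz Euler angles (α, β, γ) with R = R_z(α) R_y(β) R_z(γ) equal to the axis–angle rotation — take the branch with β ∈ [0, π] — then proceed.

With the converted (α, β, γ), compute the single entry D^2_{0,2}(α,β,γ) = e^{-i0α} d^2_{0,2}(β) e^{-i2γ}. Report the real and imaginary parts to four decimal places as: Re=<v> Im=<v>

Axis–angle → zyz. n̂ = (sinθₙcosφₙ, sinθₙsinφₙ, cosθₙ) = (-0.913472, +0.304838, +0.269522), ω = 2.7487.
R = I cosω + sinω [n̂]ₓ + (1−cosω) n̂n̂ᵀ gives
  R = [+0.681479, -0.638895, -0.356931; -0.432515, -0.745033, +0.507795; -0.590353, -0.191673, -0.784056]
β = atan2(√(R₁₃²+R₂₃²), R₃₃) = 2.471971; α = atan2(R₂₃, R₁₃) mod 2π = 2.183469; γ = atan2(R₃₂, −R₃₁) mod 2π = 5.969247
Split into d^2_{0,2}(β=2.4720) × two z-phases.
Half-angle: c=0.328591, s=0.944472. N=√(2·2·24·1)=9.797959
The bounds max(0,m−m')=2 and min(l+m,l−m')=2 give 1 term
  k=2: (−1)^0·9.7980/(4)·0.3286^2·0.9445^2 = +0.235920
d^2_{0,2}(2.4720) = +0.235920
Phases: e^{-i·(0)·2.1835}=+1.000000+0.000000i, e^{-i·(2)·5.9692}=+0.809276+0.587428i ⇒ D=+0.190924+0.138586i

Re=0.1909 Im=0.1386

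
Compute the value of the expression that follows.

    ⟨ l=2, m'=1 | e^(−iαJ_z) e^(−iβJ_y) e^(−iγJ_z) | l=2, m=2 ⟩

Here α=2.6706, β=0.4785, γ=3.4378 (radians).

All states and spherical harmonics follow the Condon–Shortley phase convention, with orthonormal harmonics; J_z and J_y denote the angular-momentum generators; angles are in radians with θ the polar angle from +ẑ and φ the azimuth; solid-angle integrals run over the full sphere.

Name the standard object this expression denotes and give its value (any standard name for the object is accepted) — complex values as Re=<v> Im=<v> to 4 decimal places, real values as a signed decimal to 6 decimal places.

This is a Wigner D-matrix element — the rotation-matrix element ⟨l m'| R(α,β,γ) |l m⟩ in the angular-momentum basis.
D^2_{1,2}(2.6706,0.4785,3.4378) = e^{-i·1·2.6706}·d^2_{1,2}(0.4785)·e^{-i·2·3.4378}. Compute d first:
Half-angle: c=0.971516, s=0.236974. N=√(6·1·24·1)=12.000000
The bounds max(0,m−m')=1 and min(l+m,l−m')=1 give 1 term
  k=1: (−1)^0·12.0000/(6)·0.9715^3·0.2370^1 = +0.434591
d^2_{1,2}(0.4785) = +0.434591
Attach z-rotation phases: D = e^{-i(1)(2.6706)}·(+0.434591)·e^{-i(2)(3.4378)} = -0.431391+0.052639i

Wigner D-matrix element, Re=-0.4314 Im=0.0526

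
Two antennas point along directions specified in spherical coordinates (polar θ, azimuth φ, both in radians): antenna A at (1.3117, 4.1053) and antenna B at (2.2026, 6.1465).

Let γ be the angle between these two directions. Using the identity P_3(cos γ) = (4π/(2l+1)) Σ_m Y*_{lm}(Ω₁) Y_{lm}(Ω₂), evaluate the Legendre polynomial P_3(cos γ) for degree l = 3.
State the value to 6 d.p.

0.435588

Summing Y*_{l m}(θ₁,φ₁)·Y_{l m}(θ₂,φ₂) over m ∈ [−3, 3]; prefactor 4π/(2·3+1) = 1.795196:
  [-3]  conj(Y_{3,-3})(Ω₁) = (0.365066, -0.093400) ; Y_{3,-3}(Ω₂) = (0.201070, 0.087405) ; Δ = (0.081567, 0.013129)
  [-2]  conj(Y_{3,-2})(Ω₁) = (-0.085410, 0.229259) ; Y_{3,-2}(Ω₂) = (-0.378454, -0.106115) ; Δ = (0.056652, -0.077701)
  [-1]  conj(Y_{3,-1})(Ω₁) = (0.119722, 0.172363) ; Y_{3,-1}(Ω₂) = (0.192234, 0.026440) ; Δ = (0.018457, 0.036299)
  [+0]  conj(Y_{3,0})(Ω₁) = (-0.255451, -0.000000) ; Y_{3,0}(Ω₂) = (0.276810, 0.000000) ; Δ = (-0.070711, -0.000000)
  [+1]  conj(Y_{3,1})(Ω₁) = (-0.119722, 0.172363) ; Y_{3,1}(Ω₂) = (-0.192234, 0.026440) ; Δ = (0.018457, -0.036299)
  [+2]  conj(Y_{3,2})(Ω₁) = (-0.085410, -0.229259) ; Y_{3,2}(Ω₂) = (-0.378454, 0.106115) ; Δ = (0.056652, 0.077701)
  [+3]  conj(Y_{3,3})(Ω₁) = (-0.365066, -0.093400) ; Y_{3,3}(Ω₂) = (-0.201070, 0.087405) ; Δ = (0.081567, -0.013129)
Σ over m = (0.242641, 0.000000); ×(4π/7) → (0.435588, 0.000000). Real part: 0.435588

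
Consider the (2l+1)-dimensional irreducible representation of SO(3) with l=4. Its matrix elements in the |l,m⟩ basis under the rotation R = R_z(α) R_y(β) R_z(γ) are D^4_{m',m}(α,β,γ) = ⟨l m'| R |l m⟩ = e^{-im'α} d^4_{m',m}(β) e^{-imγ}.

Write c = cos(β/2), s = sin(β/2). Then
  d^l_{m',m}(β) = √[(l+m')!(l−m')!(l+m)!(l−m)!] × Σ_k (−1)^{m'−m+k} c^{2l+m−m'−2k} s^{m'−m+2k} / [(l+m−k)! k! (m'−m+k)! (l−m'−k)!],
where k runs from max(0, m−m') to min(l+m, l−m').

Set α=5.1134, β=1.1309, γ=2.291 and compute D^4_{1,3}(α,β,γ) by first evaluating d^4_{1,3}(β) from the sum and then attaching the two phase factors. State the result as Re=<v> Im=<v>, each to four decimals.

Split into d^4_{1,3}(β=1.1309) × two z-phases.
c=cos(1.130900/2)=0.844348, s=sin(1.130900/2)=0.535796; N=√[120·6·5040·1]=1904.940944
k: max(0,(3)−(1))=2 … min(4+(3),4−(1))=3
  k=2: (−1)^0·1904.9409/(240)·0.8443^6·0.5358^2 = +0.825651
  k=3: (−1)^1·1904.9409/(144)·0.8443^4·0.5358^4 = -0.554117
d^4_{1,3}(1.1309) = +0.825651 -0.554117 = +0.271534
Attach z-rotation phases: D = e^{-i(1)(5.1134)}·(+0.271534)·e^{-i(3)(2.2910)} = +0.227133+0.148801i

Re=0.2271 Im=0.1488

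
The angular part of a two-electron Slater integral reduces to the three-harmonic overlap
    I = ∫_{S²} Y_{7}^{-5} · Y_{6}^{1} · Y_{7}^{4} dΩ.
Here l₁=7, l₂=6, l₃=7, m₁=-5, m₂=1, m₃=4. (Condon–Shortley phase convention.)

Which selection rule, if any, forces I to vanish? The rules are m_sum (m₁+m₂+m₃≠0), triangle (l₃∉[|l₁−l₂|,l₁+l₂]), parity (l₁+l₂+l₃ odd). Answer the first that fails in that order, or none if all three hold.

Σmᵢ = 0  ✓
l₃∈[|l₁−l₂|,l₁+l₂]=[1,13], have l₃=7  ✓
Σlᵢ = 20 ⇒ even  ✓

none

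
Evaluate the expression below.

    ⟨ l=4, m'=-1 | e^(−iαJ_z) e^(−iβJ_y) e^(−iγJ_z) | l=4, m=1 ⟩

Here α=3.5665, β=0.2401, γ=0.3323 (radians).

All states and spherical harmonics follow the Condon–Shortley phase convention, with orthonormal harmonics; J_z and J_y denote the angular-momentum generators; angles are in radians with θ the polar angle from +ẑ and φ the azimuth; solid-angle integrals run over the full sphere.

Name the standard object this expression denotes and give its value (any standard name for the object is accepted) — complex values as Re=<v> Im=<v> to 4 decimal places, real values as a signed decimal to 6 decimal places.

Wigner D-matrix element, Re=-0.1308 Im=-0.0122

This is a Wigner D-matrix element — the rotation-matrix element ⟨l m'| R(α,β,γ) |l m⟩ in the angular-momentum basis.
First d^4_{-1,1}(β=0.2401), then the phase factors e^{-i(-1)α} and e^{-i(1)γ}:
c=cos(0.240100/2)=0.992803, s=sin(0.240100/2)=0.119762; N=√[6·120·120·6]=720.000000
The bounds max(0,m−m')=2 and min(l+m,l−m')=5 give 4 terms
  k=2: (−1)^0·720.0000/(72)·0.9928^6·0.1198^2 = +0.137346
  k=3: (−1)^1·720.0000/(24)·0.9928^4·0.1198^4 = -0.005996
  k=4: (−1)^2·720.0000/(48)·0.9928^2·0.1198^6 = +0.000044
  k=5: (−1)^3·720.0000/(720)·0.9928^0·0.1198^8 = -0.000000
d^4_{-1,1}(0.2401) = +0.137346 -0.005996 +0.000044 -0.000000 = +0.131393
Attach z-rotation phases: D = e^{-i(-1)(3.5665)}·(+0.131393)·e^{-i(1)(0.3323)} = -0.130830-0.012151i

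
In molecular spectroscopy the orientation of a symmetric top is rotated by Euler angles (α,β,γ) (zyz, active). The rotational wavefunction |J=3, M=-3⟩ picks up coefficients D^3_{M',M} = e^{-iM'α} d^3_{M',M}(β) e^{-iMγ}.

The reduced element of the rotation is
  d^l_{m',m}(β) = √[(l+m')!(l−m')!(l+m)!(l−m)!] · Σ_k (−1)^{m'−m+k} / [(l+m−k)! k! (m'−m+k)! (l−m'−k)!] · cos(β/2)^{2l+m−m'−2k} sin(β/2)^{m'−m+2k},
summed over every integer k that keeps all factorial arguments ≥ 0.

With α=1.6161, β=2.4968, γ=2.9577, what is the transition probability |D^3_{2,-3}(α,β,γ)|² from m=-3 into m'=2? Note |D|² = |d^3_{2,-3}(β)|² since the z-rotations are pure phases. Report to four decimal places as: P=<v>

P=0.3549

First d^3_{2,-3}(β=2.4968), then the phase factors e^{-i(2)α} and e^{-i(-3)γ}:
c=cos(2.496800/2)=0.316840, s=sin(2.496800/2)=0.948479; N=√[120·1·1·720]=293.938769
The bounds max(0,m−m')=0 and min(l+m,l−m')=0 give 1 term
  k=0: (−1)^5·293.9388/(120)·0.3168^1·0.9485^5 = -0.595737
d^3_{2,-3}(2.4968) = -0.595737
|D^3_{2,-3}|² = |d^3_{2,-3}(β)|² = (-0.595737)² = 0.354902 (the z-rotation phases have unit modulus)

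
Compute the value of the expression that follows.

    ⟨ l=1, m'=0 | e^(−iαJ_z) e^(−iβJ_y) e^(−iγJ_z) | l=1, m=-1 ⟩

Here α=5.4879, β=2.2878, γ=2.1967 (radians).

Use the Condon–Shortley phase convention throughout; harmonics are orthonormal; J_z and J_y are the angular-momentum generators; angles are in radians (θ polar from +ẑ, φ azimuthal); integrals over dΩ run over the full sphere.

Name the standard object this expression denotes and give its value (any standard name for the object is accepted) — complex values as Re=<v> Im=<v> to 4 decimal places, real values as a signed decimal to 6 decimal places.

Wigner D-matrix element, Re=0.3122 Im=-0.4320

This is a Wigner D-matrix element — the rotation-matrix element ⟨l m'| R(α,β,γ) |l m⟩ in the angular-momentum basis.
D^1_{0,-1}(5.4879,2.2878,2.1967) = e^{-i·0·5.4879}·d^1_{0,-1}(2.2878)·e^{-i·-1·2.1967}. Compute d first:
With c≡cos(β/2)=0.414048 and s≡sin(β/2)=0.910255, N=[1·1·1·2]^{1/2}=1.414214
The bounds max(0,m−m')=0 and min(l+m,l−m')=0 give 1 term
  k=0: (−1)^1·1.4142/(1)·0.4140^1·0.9103^1 = -0.533002
d^1_{0,-1}(2.2878) = -0.533002
Attach z-rotation phases: D = e^{-i(0)(5.4879)}·(-0.533002)·e^{-i(-1)(2.1967)} = +0.312248-0.431963i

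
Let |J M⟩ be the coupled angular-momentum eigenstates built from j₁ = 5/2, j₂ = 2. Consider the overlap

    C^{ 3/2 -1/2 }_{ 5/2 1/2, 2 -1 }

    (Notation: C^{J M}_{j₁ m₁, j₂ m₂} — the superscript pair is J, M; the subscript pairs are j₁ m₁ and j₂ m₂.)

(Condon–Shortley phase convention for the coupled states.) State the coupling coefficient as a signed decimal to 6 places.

−√(5/21) ≈ -0.487950

j₁+j₂−J=3  J+j₁−j₂=2  J−j₁+j₂=1  j₁+j₂+J+1=7
(j₁±m₁, j₂±m₂, J±M) = (3,2,1,3,1,2)
P² = 48/35
sum k=0..1:
  [0] +1/12 = 1/12
  [1] −1/2 = -1/2
S = -5/12
C² = P²·S² = 5/21 ; C = -0.487950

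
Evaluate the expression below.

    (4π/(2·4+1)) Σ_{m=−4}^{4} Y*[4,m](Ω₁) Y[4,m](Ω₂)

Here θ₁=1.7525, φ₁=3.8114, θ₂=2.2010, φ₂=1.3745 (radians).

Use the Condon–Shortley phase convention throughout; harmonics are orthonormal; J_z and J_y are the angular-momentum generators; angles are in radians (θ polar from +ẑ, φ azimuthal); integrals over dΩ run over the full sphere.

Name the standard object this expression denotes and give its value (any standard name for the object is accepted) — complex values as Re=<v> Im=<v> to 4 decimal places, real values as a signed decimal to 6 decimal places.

Legendre polynomial (addition theorem), -0.287260

This sum is the spherical-harmonic addition theorem: it equals the Legendre polynomial P_l(cos γ) of the angle γ between the two directions.
Term-by-term m-sum for l=4 (normalisation 4π/9 = 1.396263):
  term(m=-4) = (-0.074040, -0.024768)   from Y*(Ω₁)=(-0.370623, 0.184717), Y(Ω₂)=(0.133343, 0.133286)
  term(m=-3) = (0.043271, 0.071653)   from Y*(Ω₁)=(-0.091393, 0.194825), Y(Ω₂)=(0.216050, -0.323453)
  term(m=-2) = (-0.012535, 0.076985)   from Y*(Ω₁)=(-0.057197, -0.242990), Y(Ω₂)=(-0.288684, -0.119541)
  term(m=-1) = (-0.022752, 0.019347)   from Y*(Ω₁)=(-0.182679, -0.144671), Y(Ω₂)=(0.024997, -0.125701)
  term(m=+0) = (-0.073624, 0.000000)   from Y*(Ω₁)=(0.217674, -0.000000), Y(Ω₂)=(-0.338229, 0.000000)
  term(m=+1) = (-0.022752, -0.019347)   from Y*(Ω₁)=(0.182679, -0.144671), Y(Ω₂)=(-0.024997, -0.125701)
  term(m=+2) = (-0.012535, -0.076985)   from Y*(Ω₁)=(-0.057197, 0.242990), Y(Ω₂)=(-0.288684, 0.119541)
  term(m=+3) = (0.043271, -0.071653)   from Y*(Ω₁)=(0.091393, 0.194825), Y(Ω₂)=(-0.216050, -0.323453)
  term(m=+4) = (-0.074040, 0.024768)   from Y*(Ω₁)=(-0.370623, -0.184717), Y(Ω₂)=(0.133343, -0.133286)
Σ over m = (-0.205735, 0.000000); ×(4π/9) → (-0.287260, 0.000000). Real part: -0.287260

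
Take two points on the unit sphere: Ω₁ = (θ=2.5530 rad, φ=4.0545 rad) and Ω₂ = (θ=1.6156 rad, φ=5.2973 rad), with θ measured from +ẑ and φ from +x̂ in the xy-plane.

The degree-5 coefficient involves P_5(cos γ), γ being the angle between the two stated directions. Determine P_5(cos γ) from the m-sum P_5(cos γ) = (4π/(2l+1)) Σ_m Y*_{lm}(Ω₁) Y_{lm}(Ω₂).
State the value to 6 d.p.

0.320468

Summing Y*_{l m}(θ₁,φ₁)·Y_{l m}(θ₂,φ₂) over m ∈ [−5, 5]; prefactor 4π/(2·5+1) = 1.142397:
  term(m=-5) = 0.01128 + 0.00078j   from Y*(Ω₁)=0.00361 + 0.02422j, Y(Ω₂)=0.09944 - 0.45097j
  term(m=-4) = 0.00194 + 0.00734j   from Y*(Ω₁)=0.10122 + 0.05662j, Y(Ω₂)=0.04552 + 0.04706j
  term(m=-3) = 0.08725 - 0.05802j   from Y*(Ω₁)=0.28461 - 0.12130j, Y(Ω₂)=0.33296 - 0.06194j
  term(m=-2) = 0.02788 + 0.02146j   from Y*(Ω₁)=0.11786 - 0.45209j, Y(Ω₂)=-0.02939 + 0.06933j
  term(m=-1) = 0.02431 - 0.07144j   from Y*(Ω₁)=-0.14836 - 0.19200j, Y(Ω₂)=0.17171 + 0.25930j
  term(m=+0) = -0.02480 + 0.00000j   from Y*(Ω₁)=0.31862 + 0.00000j, Y(Ω₂)=-0.07784 + 0.00000j
  term(m=+1) = 0.02431 + 0.07144j   from Y*(Ω₁)=0.14836 - 0.19200j, Y(Ω₂)=-0.17171 + 0.25930j
  term(m=+2) = 0.02788 - 0.02146j   from Y*(Ω₁)=0.11786 + 0.45209j, Y(Ω₂)=-0.02939 - 0.06933j
  term(m=+3) = 0.08725 + 0.05802j   from Y*(Ω₁)=-0.28461 - 0.12130j, Y(Ω₂)=-0.33296 - 0.06194j
  term(m=+4) = 0.00194 - 0.00734j   from Y*(Ω₁)=0.10122 - 0.05662j, Y(Ω₂)=0.04552 - 0.04706j
  term(m=+5) = 0.01128 - 0.00078j   from Y*(Ω₁)=-0.00361 + 0.02422j, Y(Ω₂)=-0.09944 - 0.45097j
Accumulated sum 0.28052 + 0.00000j; after 4π/(2l+1) scaling, 0.32047 + 0.00000j ⇒ P_5 = 0.320468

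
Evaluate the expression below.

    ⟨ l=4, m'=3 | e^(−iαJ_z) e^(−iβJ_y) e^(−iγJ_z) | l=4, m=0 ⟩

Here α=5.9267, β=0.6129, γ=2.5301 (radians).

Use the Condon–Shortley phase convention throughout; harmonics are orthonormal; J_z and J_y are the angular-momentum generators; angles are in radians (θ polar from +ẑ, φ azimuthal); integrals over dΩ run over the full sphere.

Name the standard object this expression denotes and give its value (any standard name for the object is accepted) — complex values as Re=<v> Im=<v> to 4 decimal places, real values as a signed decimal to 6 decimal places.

This is a Wigner D-matrix element — the rotation-matrix element ⟨l m'| R(α,β,γ) |l m⟩ in the angular-momentum basis.
Split into d^4_{3,0}(β=0.6129) × two z-phases.
Half-angle: c=0.953411, s=0.301676. N=√(5040·1·24·24)=1703.830978
Admissible k: 0..1 (factorial args all ≥0)
  k=0: (−1)^3·1703.8310/(144)·0.9534^5·0.3017^3 = -0.255909
  k=1: (−1)^4·1703.8310/(144)·0.9534^3·0.3017^5 = +0.025622
d^4_{3,0}(0.6129) = -0.255909 +0.025622 = -0.230287
Phases: e^{-i·(3)·5.9267}=+0.480601+0.876939i, e^{-i·(0)·2.5301}=+1.000000+0.000000i ⇒ D=-0.110676-0.201948i

Wigner D-matrix element, Re=-0.1107 Im=-0.2019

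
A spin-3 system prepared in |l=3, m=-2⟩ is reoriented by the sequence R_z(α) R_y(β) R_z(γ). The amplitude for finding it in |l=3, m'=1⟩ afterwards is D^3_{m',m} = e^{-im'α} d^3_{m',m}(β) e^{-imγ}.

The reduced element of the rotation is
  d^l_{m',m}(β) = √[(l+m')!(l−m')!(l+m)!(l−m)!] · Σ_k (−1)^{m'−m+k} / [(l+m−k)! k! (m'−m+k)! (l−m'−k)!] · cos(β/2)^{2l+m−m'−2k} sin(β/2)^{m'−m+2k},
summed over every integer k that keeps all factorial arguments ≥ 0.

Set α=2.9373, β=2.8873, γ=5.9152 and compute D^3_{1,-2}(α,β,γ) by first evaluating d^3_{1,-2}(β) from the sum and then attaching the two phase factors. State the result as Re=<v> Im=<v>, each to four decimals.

First d^3_{1,-2}(β=2.8873), then the phase factors e^{-i(1)α} and e^{-i(-2)γ}:
With c≡cos(β/2)=0.126804 and s≡sin(β/2)=0.991928, N=[24·2·1·120]^{1/2}=75.894664
k: max(0,(-2)−(1))=0 … min(3+(-2),3−(1))=1
  k=0: (−1)^3·75.8947/(12)·0.1268^3·0.9919^3 = -0.012585
  k=1: (−1)^4·75.8947/(24)·0.1268^1·0.9919^5 = +0.385064
d^3_{1,-2}(2.8873) = -0.012585 +0.385064 = +0.372479
Phases: e^{-i·(1)·2.9373}=-0.979205-0.202875i, e^{-i·(-2)·5.9152}=+0.741180-0.671307i ⇒ D=-0.321061+0.188839i

Re=-0.3211 Im=0.1888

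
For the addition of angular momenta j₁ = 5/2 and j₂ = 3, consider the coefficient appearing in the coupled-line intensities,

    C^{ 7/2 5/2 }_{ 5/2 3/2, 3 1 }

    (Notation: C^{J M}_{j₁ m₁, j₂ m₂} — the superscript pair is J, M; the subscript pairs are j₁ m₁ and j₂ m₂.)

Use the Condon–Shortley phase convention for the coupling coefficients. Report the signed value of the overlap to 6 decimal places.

j₁+j₂−J=2  J+j₁−j₂=3  J−j₁+j₂=4  j₁+j₂+J+1=10
(j₁±m₁, j₂±m₂, J±M) = (4,1,4,2,6,1)
P² = 18432/35
sum k=0..1:
  [0] +1/96 = 1/96
  [1] −1/36 = -1/36
S = -5/288
C² = P²·S² = 10/63 ; C = -0.398410

-0.398410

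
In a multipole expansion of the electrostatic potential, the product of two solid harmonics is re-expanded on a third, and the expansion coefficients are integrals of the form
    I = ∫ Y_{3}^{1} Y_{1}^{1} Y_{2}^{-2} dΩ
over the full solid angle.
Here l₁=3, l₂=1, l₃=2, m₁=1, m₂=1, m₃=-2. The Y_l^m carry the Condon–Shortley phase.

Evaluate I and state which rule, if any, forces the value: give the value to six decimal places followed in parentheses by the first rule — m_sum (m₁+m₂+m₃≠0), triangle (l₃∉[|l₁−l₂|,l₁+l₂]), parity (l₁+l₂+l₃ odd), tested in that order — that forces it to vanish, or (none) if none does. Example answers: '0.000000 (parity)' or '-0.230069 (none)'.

-0.082589 (none)

Checks pass: Σm=0; 6 even; l₃=2∈[2,4].
(2·3+1)(2·1+1)(2·2+1) = 105
Δ: 2! 4! 0! / 7! → 1/105
sum: t=1:−1/4 = -1/4
3j²(3 1 2; 0 0 0) = Δ·Π!·Σ² = 3/35  (sign -1)
sum: t=2:+1/48 = 1/48
3j²(3 1 2; 1 1 -2) = Δ·Π!·Σ² = 1/105  (sign +1)
combine: 4πI² = 105·3/35·1/105 = 3/35
take √, sign -1: I = -0.08258890
No selection rule forces the value: the integral is nonzero (none).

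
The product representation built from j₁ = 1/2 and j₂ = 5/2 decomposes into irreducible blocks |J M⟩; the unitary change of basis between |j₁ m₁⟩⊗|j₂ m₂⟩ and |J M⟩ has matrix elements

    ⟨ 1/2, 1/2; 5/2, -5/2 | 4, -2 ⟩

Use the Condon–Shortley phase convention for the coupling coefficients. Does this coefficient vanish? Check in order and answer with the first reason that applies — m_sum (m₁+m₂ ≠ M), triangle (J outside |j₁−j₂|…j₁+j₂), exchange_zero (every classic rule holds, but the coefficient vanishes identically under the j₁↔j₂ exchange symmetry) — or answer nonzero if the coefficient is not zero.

m-sum: m₁+m₂ = 1/2+(-5/2) = -2, M = -2  ✓
triangle: need |j₁−j₂| ≤ J ≤ j₁+j₂, i.e. J ∈ [2, 3]; J = 4 is outside ✗ ⇒ coefficient is 0

triangle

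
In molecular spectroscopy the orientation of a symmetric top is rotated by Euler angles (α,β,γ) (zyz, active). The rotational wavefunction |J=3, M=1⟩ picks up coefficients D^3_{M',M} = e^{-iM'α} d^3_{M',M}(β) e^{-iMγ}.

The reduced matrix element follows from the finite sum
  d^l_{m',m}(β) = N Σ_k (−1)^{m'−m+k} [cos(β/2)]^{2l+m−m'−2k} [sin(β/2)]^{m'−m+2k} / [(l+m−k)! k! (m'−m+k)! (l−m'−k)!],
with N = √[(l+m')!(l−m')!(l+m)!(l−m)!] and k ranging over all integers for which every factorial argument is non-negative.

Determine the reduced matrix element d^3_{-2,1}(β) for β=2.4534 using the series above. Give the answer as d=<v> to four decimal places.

d=-0.5861

d^3_{-2,1}(β=2.4534) via the finite sum:
With c≡cos(β/2)=0.337346 and s≡sin(β/2)=0.941381, N=[1·120·24·2]^{1/2}=75.894664
k: max(0,(1)−(-2))=3 … min(3+(1),3−(-2))=4
  k=3: (−1)^0·75.8947/(12)·0.3373^3·0.9414^3 = +0.202560
  k=4: (−1)^1·75.8947/(24)·0.3373^1·0.9414^5 = -0.788682
d^3_{-2,1}(2.4534) = +0.202560 -0.788682 = -0.586123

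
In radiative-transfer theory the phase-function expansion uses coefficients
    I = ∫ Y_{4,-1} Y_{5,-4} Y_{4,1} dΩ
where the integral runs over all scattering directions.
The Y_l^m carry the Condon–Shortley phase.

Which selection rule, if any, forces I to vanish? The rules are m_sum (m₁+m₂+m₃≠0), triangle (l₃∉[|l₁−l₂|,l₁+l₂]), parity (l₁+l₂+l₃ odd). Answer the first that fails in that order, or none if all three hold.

m_sum

Σmᵢ = -4  ✗
l₃∈[|l₁−l₂|,l₁+l₂]=[1,9], have l₃=4
Σlᵢ = 13 ⇒ odd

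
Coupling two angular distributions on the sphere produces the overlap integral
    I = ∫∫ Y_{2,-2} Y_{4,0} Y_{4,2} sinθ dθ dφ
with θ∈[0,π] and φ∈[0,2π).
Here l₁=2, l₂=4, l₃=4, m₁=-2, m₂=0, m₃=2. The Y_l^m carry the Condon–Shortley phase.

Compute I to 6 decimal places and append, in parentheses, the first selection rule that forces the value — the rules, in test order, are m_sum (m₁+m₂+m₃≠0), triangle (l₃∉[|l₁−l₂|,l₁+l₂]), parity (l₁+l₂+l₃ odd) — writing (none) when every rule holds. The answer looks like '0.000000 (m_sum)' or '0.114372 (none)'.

Checks pass: Σm=0; 10 even; l₃=4∈[2,6].
(2·2+1)(2·4+1)(2·4+1) = 405
Δ: 2! 2! 6! / 11! → 1/13860
sum: t=0:+1/192 t=1:−1/36 t=2:+1/192 = -5/288
3j²(2 4 4; 0 0 0) = Δ·Π!·Σ² = 20/693  (sign -1)
sum: t=2:+1/192 = 1/192
3j²(2 4 4; -2 0 2) = Δ·Π!·Σ² = 3/77  (sign +1)
combine: 4πI² = 405·20/693·3/77 = 2700/5929
take √, sign -1: I = -0.19036462
No selection rule forces the value: the integral is nonzero (none).

-0.190365 (none)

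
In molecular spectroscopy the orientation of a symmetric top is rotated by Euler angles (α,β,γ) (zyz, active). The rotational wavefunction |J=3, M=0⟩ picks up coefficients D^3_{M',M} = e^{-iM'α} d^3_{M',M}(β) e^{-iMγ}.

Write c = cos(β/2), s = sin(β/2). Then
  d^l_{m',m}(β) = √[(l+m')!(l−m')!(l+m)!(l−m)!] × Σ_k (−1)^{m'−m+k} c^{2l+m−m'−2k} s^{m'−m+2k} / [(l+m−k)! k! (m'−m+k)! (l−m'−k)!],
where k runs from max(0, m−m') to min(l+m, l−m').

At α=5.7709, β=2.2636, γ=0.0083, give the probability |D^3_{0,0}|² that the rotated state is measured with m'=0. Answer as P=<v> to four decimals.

D^3_{0,0}(5.7709,2.2636,0.0083) = e^{-i·0·5.7709}·d^3_{0,0}(2.2636)·e^{-i·0·0.0083}. Compute d first:
c=cos(2.263600/2)=0.425031, s=sin(2.263600/2)=0.905179; N=√[6·6·6·6]=36.000000
Admissible k: 0..3 (factorial args all ≥0)
  k=0: (−1)^0·36.0000/(36)·0.4250^6·0.9052^0 = +0.005896
  k=1: (−1)^1·36.0000/(4)·0.4250^4·0.9052^2 = -0.240655
  k=2: (−1)^2·36.0000/(4)·0.4250^2·0.9052^4 = +1.091494
  k=3: (−1)^3·36.0000/(36)·0.4250^0·0.9052^6 = -0.550055
d^3_{0,0}(2.2636) = +0.005896 -0.240655 +1.091494 -0.550055 = +0.306680
|D^3_{0,0}|² = |d^3_{0,0}(β)|² = (+0.306680)² = 0.094053 (the z-rotation phases have unit modulus)

P=0.0941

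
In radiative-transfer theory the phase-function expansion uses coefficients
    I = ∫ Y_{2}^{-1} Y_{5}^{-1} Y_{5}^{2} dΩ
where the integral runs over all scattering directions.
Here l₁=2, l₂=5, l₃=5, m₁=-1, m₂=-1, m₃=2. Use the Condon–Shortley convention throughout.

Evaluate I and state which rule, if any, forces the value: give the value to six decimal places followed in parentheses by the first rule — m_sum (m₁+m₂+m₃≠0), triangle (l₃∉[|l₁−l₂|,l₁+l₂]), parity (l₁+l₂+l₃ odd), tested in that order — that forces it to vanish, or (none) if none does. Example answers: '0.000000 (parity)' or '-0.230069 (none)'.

Rules hold: Σm=0, L=12 even, 3≤5≤7.
N = 5·11·11 = 605
Δ = 2!·2!·8!/13! = 1/38610
Racah Σ t=0..2: t=0:+1/2880 t=1:−1/576 t=2:+1/2880 = -1/960
⇒ 3j(2 5 5; 0 0 0)² = 10/429, sgn +1
Racah Σ t=1..2: t=1:−1/1440 t=2:+1/2880 = -1/2880
⇒ 3j(2 5 5; -1 -1 2)² = 7/715, sgn +1
4πI² = N·(3j₀)²·(3jₘ)² = 70/507
I = +1·√(0.138067/4π) = 0.10481902
No selection rule forces the value: the integral is nonzero (none).

0.104819 (none)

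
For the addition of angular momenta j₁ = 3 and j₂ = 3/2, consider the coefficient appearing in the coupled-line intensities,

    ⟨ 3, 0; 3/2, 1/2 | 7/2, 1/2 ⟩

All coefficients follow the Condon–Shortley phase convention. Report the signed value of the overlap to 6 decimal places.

triangle: 1!·5!·2!/9! = 240/362880
(j±m)!: 3!·3!·2!·1!·4!·3! = 10368
prefactor² = (2J+1)·Δ·N² = 384/7
  k=0: +1/(0!·1!·3!·2!·2!·0!) = 1/24
  k=1: −1/(1!·0!·2!·1!·3!·1!) = -1/12
Σ = -1/24  ⇒  CG² = 384/7·(-1/24)² = 2/21
CG = −√(2/21) = -0.308607

−√(2/21) = -0.308607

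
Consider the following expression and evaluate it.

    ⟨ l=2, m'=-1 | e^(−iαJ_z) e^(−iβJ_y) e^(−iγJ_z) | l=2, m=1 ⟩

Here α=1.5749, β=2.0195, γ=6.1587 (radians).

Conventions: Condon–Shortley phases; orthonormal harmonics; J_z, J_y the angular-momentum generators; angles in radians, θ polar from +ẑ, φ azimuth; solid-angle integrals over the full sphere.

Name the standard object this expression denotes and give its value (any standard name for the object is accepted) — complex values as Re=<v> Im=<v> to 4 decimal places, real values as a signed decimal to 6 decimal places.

Wigner D-matrix element, Re=-0.0122 Im=0.0941

This is a Wigner D-matrix element — the rotation-matrix element ⟨l m'| R(α,β,γ) |l m⟩ in the angular-momentum basis.
D^2_{-1,1}(1.5749,2.0195,6.1587) = e^{-i·-1·1.5749}·d^2_{-1,1}(2.0195)·e^{-i·1·6.1587}. Compute d first:
c=cos(2.019500/2)=0.532072, s=sin(2.019500/2)=0.846699; N=√[1·6·6·1]=6.000000
k: max(0,(1)−(-1))=2 … min(2+(1),2−(-1))=3
  k=2: (−1)^0·6.0000/(2)·0.5321^2·0.8467^2 = +0.608865
  k=3: (−1)^1·6.0000/(6)·0.5321^0·0.8467^4 = -0.513944
d^2_{-1,1}(2.0195) = +0.608865 -0.513944 = +0.094920
D = (-0.004104+0.999992i)·(+0.094920)·(+0.992262+0.124164i) = -0.012172+0.094137i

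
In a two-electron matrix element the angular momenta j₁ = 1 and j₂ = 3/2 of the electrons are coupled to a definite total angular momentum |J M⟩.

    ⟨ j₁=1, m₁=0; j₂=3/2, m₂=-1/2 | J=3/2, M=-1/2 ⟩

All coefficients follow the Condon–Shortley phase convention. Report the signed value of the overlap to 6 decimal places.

+√(1/15) ≈ +0.258199

√[4·1!1!2!/5! · 1!1!1!2!1!2!] = √(4/15)
  +(−1)^0/∏(0,1,1,1,0,1)! = 1  (running 1)
  +(−1)^1/∏(1,0,0,0,1,2)! = -1/2  (running 1/2)
⟨..|..⟩ = √(4/15)·(1/2) = +0.258199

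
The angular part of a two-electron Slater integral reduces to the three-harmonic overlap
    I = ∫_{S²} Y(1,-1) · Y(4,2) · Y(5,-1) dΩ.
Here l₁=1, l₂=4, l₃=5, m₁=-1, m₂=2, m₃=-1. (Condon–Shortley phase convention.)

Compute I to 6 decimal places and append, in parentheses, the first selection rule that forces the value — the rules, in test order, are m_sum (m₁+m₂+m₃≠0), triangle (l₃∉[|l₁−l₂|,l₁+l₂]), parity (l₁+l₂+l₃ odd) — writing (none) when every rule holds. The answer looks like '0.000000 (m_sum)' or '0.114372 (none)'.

-0.120286 (none)

Rules hold: Σm=0, L=10 even, 3≤5≤5.
N = 3·9·11 = 297
Δ = 0!·2!·8!/11! = 1/495
Racah Σ t=0..0: t=0:+1/576 = 1/576
⇒ 3j(1 4 5; 0 0 0)² = 5/99, sgn -1
Racah Σ t=0..0: t=0:+1/2880 = 1/2880
⇒ 3j(1 4 5; -1 2 -1)² = 2/165, sgn +1
4πI² = N·(3j₀)²·(3jₘ)² = 2/11
I = -1·√(0.181818/4π) = -0.12028562
No selection rule forces the value: the integral is nonzero (none).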